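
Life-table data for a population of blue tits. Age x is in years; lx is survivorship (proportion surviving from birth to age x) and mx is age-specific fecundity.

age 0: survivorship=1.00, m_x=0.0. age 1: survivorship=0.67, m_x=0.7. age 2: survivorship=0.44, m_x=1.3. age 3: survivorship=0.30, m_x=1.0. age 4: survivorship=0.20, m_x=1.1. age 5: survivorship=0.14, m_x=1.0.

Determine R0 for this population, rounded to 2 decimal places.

lx·mx by age: 0, 0.469, 0.572, 0.3, 0.22, 0.14
R0 = Σ lx·mx = 1.701 → 1.70

1.70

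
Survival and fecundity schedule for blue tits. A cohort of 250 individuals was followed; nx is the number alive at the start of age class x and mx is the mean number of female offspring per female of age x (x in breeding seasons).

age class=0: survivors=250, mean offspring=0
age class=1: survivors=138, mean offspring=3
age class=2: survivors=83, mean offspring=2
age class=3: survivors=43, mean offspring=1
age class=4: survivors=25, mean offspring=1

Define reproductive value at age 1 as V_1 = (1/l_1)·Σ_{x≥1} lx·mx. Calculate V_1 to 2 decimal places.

4.70

lx = nx/n0 = nx/250: 1, 0.552, 0.332, 0.172, 0.1
lx·mx for x ≥ 1: 1.656, 0.664, 0.172, 0.1 → sum = 2.592
V_1 = 2.592 / l_1 = 2.592 / 0.552 = 4.695652… → 4.70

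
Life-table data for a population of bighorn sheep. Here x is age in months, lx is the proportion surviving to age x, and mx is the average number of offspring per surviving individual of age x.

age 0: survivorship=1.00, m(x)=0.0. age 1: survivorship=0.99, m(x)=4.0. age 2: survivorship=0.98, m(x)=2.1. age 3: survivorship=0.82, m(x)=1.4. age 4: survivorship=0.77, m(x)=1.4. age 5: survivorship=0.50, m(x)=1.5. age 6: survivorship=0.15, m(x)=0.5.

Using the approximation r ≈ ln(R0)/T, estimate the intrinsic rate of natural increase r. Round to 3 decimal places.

0.998

R0 = Σ lx·mx = 0 + 3.96 + 2.058 + 1.148 + 1.078 + 0.75 + 0.075 = 9.069
Σ x·lx·mx = 20.032; T = 20.032/9.069 = 2.20884…
r ≈ ln(R0)/T = ln(9.069)/2.20884… = 0.9982… → 0.998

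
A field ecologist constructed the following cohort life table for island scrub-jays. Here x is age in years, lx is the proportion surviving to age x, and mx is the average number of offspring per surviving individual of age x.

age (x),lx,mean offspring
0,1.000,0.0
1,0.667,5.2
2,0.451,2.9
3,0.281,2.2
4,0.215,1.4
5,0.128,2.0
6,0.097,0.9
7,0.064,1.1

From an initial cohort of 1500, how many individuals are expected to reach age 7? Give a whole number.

Expected survivors = N0 · l_7 = 1500 × 0.064 = 96 → 96

96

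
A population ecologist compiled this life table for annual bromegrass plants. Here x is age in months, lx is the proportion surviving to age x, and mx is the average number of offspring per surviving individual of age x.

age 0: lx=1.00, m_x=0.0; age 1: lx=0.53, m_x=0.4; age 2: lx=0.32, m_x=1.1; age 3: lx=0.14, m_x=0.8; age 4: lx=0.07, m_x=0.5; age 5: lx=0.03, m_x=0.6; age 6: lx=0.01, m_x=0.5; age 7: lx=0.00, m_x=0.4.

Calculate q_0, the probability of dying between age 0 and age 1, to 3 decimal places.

q_0 = (l_0 − l_1) / l_0 = (1 − 0.53) / 1
     = 0.47 / 1 = 0.47 → 0.470

0.470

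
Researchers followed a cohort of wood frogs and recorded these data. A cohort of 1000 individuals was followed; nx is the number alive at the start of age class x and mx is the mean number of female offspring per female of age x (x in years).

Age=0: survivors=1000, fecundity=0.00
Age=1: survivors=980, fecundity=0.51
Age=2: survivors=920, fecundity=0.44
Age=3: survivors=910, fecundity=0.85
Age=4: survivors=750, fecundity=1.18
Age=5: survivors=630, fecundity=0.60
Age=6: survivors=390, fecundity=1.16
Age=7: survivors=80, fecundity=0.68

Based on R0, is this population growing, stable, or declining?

lx = nx/n0 = nx/1000: 1, 0.98, 0.92, 0.91, 0.75, 0.63, 0.39, 0.08
R0 = Σ lx·mx = 0 + 0.4998 + 0.4048 + 0.7735 + 0.885 + 0.378 + 0.4524 + 0.0544 = 3.4479
R0 > 1, so the population is growing.

growing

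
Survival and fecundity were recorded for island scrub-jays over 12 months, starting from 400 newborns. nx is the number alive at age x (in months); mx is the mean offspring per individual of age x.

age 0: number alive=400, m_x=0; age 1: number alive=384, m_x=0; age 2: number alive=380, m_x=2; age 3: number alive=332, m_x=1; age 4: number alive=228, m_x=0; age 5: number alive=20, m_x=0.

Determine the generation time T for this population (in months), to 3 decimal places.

lx = nx/n0 = nx/400: 1, 0.96, 0.95, 0.83, 0.57, 0.05
lx·mx: 0, 0, 1.9, 0.83, 0, 0 → R0 = 2.73
x·lx·mx: 0, 0, 3.8, 2.49, 0, 0 → Σ = 6.29
T = 6.29 / 2.73 = 2.304029… → 2.304

2.304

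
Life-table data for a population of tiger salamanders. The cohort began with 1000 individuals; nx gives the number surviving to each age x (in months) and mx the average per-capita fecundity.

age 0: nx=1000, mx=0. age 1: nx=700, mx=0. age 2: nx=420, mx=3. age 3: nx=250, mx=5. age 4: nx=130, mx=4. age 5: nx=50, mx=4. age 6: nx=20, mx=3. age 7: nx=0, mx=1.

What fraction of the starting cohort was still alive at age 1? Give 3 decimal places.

0.700

l_1 = n_1/n_0 = 700/1000 = 0.7 → 0.700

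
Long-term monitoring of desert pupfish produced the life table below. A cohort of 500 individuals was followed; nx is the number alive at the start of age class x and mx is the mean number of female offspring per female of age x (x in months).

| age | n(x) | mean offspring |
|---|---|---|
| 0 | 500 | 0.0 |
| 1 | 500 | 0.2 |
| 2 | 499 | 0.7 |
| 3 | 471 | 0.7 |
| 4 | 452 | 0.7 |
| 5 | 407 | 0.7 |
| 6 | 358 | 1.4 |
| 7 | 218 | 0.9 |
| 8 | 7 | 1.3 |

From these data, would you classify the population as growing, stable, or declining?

growing

lx = nx/n0 = nx/500: 1, 1, 0.998, 0.942, 0.904, 0.814, 0.716, 0.436, 0.014
R0 = Σ lx·mx = 0 + 0.2 + 0.6986 + 0.6594 + 0.6328 + 0.5698 + 1.0024 + 0.3924 + 0.0182 = 4.1736
R0 > 1, so the population is growing.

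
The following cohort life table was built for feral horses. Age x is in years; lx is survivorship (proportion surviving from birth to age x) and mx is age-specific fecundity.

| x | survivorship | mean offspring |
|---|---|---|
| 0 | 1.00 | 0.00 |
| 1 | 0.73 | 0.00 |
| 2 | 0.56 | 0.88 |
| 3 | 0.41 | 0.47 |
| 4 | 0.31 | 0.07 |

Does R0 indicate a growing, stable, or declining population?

R0 = Σ lx·mx = 0 + 0 + 0.4928 + 0.1927 + 0.0217 = 0.7072
R0 < 1, so the population is declining.

declining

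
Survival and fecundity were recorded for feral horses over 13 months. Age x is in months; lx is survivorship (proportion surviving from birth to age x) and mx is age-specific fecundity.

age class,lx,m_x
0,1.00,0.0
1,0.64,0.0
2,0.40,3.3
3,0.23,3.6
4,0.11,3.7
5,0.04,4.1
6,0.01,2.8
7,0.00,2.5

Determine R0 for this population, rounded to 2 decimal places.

lx·mx by age: 0, 0, 1.32, 0.828, 0.407, 0.164, 0.028, 0
R0 = Σ lx·mx = 2.747 → 2.75

2.75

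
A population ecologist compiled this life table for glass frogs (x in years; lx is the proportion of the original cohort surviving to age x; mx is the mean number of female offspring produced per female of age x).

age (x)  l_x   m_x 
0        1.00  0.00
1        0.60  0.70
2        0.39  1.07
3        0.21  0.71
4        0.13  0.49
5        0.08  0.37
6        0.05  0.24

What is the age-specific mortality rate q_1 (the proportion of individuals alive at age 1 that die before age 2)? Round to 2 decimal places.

q_1 = (l_1 − l_2) / l_1 = (0.6 − 0.39) / 0.6
     = 0.21 / 0.6 = 0.35 → 0.35

0.35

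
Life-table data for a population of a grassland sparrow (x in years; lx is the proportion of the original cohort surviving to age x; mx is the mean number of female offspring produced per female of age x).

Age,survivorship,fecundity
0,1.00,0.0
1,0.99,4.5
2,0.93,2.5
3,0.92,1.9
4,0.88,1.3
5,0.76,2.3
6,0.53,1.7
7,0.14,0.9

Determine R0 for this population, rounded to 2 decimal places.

12.45

lx·mx by age: 0, 4.455, 2.325, 1.748, 1.144, 1.748, 0.901, 0.126
R0 = Σ lx·mx = 12.447 → 12.45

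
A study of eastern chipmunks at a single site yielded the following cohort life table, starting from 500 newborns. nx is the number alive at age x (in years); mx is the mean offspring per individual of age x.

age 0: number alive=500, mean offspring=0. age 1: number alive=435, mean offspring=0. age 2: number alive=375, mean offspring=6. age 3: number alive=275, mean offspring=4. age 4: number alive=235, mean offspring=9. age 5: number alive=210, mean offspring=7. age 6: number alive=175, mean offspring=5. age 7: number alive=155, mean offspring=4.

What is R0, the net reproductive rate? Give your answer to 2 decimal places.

lx = nx/n0 = nx/500: 1, 0.87, 0.75, 0.55, 0.47, 0.42, 0.35, 0.31
lx·mx by age: 0, 0, 4.5, 2.2, 4.23, 2.94, 1.75, 1.24
R0 = Σ lx·mx = 16.86 → 16.86

16.86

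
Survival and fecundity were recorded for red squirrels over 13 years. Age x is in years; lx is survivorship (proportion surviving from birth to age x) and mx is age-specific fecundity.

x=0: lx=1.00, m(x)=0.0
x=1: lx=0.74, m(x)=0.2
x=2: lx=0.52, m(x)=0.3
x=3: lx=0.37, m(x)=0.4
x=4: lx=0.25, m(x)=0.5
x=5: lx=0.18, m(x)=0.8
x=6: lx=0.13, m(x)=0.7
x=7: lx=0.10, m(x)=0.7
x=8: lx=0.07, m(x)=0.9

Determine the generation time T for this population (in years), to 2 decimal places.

3.88

lx·mx: 0, 0.148, 0.156, 0.148, 0.125, 0.144, 0.091, 0.07, 0.063 → R0 = 0.945
x·lx·mx: 0, 0.148, 0.312, 0.444, 0.5, 0.72, 0.546, 0.49, 0.504 → Σ = 3.664
T = 3.664 / 0.945 = 3.877249… → 3.88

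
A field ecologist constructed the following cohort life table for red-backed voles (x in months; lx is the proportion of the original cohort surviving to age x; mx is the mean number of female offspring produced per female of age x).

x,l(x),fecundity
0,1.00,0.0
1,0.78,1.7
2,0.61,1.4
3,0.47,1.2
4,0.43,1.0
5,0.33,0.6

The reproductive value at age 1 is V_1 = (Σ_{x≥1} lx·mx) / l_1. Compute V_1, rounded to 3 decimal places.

lx·mx for x ≥ 1: 1.326, 0.854, 0.564, 0.43, 0.198 → sum = 3.372
V_1 = 3.372 / l_1 = 3.372 / 0.78 = 4.323077… → 4.323

4.323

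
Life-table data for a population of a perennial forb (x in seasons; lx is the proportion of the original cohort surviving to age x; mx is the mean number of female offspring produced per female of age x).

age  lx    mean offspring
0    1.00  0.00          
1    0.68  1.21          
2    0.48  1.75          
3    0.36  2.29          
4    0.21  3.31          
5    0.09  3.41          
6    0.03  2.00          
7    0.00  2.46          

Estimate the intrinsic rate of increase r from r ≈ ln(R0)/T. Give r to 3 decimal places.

R0 = Σ lx·mx = 0 + 0.8228 + 0.84 + 0.8244 + 0.6951 + 0.3069 + 0.06 + 0 = 3.5492
Σ x·lx·mx = 9.6509; T = 9.6509/3.5492 = 2.71918…
r ≈ ln(R0)/T = ln(3.5492)/2.71918… = 0.46585… → 0.466

0.466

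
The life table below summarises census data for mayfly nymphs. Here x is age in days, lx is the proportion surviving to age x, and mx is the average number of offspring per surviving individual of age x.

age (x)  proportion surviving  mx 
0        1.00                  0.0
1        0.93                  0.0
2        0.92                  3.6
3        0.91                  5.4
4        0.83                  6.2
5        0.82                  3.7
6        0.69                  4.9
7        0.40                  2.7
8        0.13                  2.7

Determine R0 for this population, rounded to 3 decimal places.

lx·mx by age: 0, 0, 3.312, 4.914, 5.146, 3.034, 3.381, 1.08, 0.351
R0 = Σ lx·mx = 21.218 → 21.218

21.218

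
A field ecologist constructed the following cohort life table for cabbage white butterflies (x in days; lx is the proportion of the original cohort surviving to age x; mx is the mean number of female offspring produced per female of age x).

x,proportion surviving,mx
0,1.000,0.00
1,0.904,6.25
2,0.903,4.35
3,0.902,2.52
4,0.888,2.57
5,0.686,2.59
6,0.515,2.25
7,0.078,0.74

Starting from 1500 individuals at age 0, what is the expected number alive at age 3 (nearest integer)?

1353

Expected survivors = N0 · l_3 = 1500 × 0.902 = 1353 → 1353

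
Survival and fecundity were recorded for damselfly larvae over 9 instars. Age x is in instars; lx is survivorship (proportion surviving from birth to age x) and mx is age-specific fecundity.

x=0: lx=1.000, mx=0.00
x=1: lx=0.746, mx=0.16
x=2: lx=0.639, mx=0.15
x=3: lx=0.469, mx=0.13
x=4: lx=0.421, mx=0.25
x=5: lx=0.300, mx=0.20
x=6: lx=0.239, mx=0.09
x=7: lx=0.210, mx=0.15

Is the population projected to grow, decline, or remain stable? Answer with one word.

declining

R0 = Σ lx·mx = 0 + 0.11936 + 0.09585 + 0.06097 + 0.10525 + 0.06 + 0.02151 + 0.0315 = 0.49444
R0 < 1, so the population is declining.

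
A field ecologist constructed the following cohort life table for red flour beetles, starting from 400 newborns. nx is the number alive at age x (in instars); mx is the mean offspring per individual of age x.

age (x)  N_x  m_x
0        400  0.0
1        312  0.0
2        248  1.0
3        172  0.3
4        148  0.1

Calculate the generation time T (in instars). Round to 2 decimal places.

2.26

lx = nx/n0 = nx/400: 1, 0.78, 0.62, 0.43, 0.37
lx·mx: 0, 0, 0.62, 0.129, 0.037 → R0 = 0.786
x·lx·mx: 0, 0, 1.24, 0.387, 0.148 → Σ = 1.775
T = 1.775 / 0.786 = 2.25827… → 2.26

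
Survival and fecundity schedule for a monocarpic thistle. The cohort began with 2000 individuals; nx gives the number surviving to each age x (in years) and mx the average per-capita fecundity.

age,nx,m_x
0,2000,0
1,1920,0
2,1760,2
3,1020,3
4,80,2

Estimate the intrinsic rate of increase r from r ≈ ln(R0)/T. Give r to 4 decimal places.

lx = nx/n0 = nx/2000: 1, 0.96, 0.88, 0.51, 0.04
R0 = Σ lx·mx = 0 + 0 + 1.76 + 1.53 + 0.08 = 3.37
Σ x·lx·mx = 8.43; T = 8.43/3.37 = 2.50148…
r ≈ ln(R0)/T = ln(3.37)/2.50148… = 0.485677… → 0.4857

0.4857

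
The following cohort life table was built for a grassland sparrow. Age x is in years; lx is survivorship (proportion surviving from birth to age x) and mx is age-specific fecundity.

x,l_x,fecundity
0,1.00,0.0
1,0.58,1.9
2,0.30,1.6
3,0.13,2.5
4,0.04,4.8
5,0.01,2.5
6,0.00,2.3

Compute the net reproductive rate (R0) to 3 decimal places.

lx·mx by age: 0, 1.102, 0.48, 0.325, 0.192, 0.025, 0
R0 = Σ lx·mx = 2.124 → 2.124

2.124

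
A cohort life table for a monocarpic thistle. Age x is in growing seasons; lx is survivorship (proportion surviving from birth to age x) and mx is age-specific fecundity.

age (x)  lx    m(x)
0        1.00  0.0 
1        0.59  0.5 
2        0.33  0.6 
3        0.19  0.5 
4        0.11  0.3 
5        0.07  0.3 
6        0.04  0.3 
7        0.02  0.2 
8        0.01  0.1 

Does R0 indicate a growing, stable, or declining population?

declining

R0 = Σ lx·mx = 0 + 0.295 + 0.198 + 0.095 + 0.033 + 0.021 + 0.012 + 0.004 + 0.001 = 0.659
R0 < 1, so the population is declining.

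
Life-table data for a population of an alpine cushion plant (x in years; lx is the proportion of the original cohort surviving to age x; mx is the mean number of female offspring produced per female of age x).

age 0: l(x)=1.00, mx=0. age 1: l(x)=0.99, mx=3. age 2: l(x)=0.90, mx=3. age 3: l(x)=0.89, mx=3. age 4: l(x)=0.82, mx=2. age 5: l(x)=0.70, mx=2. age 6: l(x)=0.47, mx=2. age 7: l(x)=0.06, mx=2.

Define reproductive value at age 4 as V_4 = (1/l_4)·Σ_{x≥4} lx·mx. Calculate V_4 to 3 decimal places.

5.000

lx·mx for x ≥ 4: 1.64, 1.4, 0.94, 0.12 → sum = 4.1
V_4 = 4.1 / l_4 = 4.1 / 0.82 = 5 → 5.000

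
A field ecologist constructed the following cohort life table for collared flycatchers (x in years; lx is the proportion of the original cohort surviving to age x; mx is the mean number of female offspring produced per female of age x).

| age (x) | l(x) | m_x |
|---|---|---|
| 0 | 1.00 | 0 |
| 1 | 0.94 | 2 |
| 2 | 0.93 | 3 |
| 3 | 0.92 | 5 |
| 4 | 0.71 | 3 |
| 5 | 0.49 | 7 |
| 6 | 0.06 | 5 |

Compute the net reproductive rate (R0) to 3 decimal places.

lx·mx by age: 0, 1.88, 2.79, 4.6, 2.13, 3.43, 0.3
R0 = Σ lx·mx = 15.13 → 15.130

15.130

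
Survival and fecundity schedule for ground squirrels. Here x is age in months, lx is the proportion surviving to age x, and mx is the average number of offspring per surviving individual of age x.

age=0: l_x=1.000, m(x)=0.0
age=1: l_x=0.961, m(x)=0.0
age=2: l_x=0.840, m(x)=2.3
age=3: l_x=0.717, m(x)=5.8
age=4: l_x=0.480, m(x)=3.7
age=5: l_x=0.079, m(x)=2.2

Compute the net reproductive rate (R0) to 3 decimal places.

8.040

lx·mx by age: 0, 0, 1.932, 4.1586, 1.776, 0.1738
R0 = Σ lx·mx = 8.0404 → 8.040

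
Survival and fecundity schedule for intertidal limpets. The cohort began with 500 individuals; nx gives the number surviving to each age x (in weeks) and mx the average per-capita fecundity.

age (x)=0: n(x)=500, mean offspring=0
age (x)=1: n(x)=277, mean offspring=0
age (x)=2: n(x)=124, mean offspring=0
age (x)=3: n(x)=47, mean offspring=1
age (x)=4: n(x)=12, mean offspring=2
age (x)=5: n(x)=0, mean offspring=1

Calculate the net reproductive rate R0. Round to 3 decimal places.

0.142

lx = nx/n0 = nx/500: 1, 0.554, 0.248, 0.094, 0.024, 0
lx·mx by age: 0, 0, 0, 0.094, 0.048, 0
R0 = Σ lx·mx = 0.142 → 0.142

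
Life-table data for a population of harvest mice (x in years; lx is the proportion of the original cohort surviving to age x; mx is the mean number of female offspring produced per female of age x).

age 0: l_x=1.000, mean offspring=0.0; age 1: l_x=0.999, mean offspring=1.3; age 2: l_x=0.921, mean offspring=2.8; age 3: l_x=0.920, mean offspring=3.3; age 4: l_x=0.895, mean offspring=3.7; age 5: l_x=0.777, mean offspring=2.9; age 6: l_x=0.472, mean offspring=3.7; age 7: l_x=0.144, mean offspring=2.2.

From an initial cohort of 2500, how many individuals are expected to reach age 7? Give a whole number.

Expected survivors = N0 · l_7 = 2500 × 0.144 = 360 → 360

360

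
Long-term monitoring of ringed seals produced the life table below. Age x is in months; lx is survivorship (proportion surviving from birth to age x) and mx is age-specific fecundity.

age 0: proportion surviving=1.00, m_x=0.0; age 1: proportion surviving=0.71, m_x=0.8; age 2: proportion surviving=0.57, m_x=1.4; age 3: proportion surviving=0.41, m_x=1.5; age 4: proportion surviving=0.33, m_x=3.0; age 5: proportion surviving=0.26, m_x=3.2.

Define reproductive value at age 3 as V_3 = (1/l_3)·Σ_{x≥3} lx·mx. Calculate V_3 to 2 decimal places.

lx·mx for x ≥ 3: 0.615, 0.99, 0.832 → sum = 2.437
V_3 = 2.437 / l_3 = 2.437 / 0.41 = 5.943902… → 5.94

5.94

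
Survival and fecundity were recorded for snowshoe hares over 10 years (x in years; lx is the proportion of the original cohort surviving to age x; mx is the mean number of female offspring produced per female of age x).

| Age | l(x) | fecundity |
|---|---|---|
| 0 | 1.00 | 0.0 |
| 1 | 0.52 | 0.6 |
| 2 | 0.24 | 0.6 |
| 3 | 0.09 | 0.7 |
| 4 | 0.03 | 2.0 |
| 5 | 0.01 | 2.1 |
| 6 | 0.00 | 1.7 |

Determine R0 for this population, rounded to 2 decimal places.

lx·mx by age: 0, 0.312, 0.144, 0.063, 0.06, 0.021, 0
R0 = Σ lx·mx = 0.6 → 0.60

0.60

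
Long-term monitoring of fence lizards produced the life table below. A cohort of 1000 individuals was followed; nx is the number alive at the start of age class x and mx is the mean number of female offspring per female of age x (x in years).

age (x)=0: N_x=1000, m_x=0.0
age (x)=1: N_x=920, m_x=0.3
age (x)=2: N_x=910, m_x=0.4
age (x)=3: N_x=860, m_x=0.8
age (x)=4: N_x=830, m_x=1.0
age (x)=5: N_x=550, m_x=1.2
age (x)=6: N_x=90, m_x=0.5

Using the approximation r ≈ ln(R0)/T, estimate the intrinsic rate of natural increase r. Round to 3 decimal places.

0.302

lx = nx/n0 = nx/1000: 1, 0.92, 0.91, 0.86, 0.83, 0.55, 0.09
R0 = Σ lx·mx = 0 + 0.276 + 0.364 + 0.688 + 0.83 + 0.66 + 0.045 = 2.863
Σ x·lx·mx = 9.958; T = 9.958/2.863 = 3.47817…
r ≈ ln(R0)/T = ln(2.863)/3.47817… = 0.30242… → 0.302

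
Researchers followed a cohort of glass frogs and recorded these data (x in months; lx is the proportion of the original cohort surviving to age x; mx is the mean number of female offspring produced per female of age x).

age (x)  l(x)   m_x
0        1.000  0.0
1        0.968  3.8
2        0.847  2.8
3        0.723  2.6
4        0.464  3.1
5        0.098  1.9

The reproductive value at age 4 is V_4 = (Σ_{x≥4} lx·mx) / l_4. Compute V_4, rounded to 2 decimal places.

lx·mx for x ≥ 4: 1.4384, 0.1862 → sum = 1.6246
V_4 = 1.6246 / l_4 = 1.6246 / 0.464 = 3.501293… → 3.50

3.50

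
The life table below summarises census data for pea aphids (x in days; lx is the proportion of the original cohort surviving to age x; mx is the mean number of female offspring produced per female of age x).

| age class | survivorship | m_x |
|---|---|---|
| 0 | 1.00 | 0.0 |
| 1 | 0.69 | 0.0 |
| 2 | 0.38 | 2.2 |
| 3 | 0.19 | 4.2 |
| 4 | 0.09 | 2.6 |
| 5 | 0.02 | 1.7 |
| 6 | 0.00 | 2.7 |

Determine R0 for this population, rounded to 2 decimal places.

1.90

lx·mx by age: 0, 0, 0.836, 0.798, 0.234, 0.034, 0
R0 = Σ lx·mx = 1.902 → 1.90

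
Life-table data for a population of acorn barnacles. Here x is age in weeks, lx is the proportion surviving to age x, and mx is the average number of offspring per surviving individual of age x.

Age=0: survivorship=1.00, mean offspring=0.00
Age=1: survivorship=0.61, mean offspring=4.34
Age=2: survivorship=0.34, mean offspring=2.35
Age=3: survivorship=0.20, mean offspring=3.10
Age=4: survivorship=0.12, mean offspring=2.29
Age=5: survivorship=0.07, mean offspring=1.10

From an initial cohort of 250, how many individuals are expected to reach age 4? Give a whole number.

30

Expected survivors = N0 · l_4 = 250 × 0.12 = 30 → 30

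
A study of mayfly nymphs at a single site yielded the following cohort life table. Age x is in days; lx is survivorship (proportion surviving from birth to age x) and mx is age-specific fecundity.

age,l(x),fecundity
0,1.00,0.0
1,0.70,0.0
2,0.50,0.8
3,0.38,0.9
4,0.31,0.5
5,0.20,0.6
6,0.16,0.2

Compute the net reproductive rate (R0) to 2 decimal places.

lx·mx by age: 0, 0, 0.4, 0.342, 0.155, 0.12, 0.032
R0 = Σ lx·mx = 1.049 → 1.05

1.05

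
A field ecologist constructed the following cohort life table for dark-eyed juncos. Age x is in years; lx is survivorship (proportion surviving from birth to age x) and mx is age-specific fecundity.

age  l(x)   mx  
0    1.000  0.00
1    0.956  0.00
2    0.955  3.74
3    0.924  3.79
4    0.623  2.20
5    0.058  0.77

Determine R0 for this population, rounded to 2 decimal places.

8.49

lx·mx by age: 0, 0, 3.5717, 3.50196, 1.3706, 0.04466
R0 = Σ lx·mx = 8.48892 → 8.49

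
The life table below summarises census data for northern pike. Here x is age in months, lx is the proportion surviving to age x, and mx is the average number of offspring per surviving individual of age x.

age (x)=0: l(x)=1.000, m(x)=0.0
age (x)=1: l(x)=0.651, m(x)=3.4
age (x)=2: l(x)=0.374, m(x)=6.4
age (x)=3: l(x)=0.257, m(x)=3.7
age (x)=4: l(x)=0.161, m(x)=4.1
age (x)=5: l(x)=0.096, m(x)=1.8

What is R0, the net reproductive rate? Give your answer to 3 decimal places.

6.391

lx·mx by age: 0, 2.2134, 2.3936, 0.9509, 0.6601, 0.1728
R0 = Σ lx·mx = 6.3908 → 6.391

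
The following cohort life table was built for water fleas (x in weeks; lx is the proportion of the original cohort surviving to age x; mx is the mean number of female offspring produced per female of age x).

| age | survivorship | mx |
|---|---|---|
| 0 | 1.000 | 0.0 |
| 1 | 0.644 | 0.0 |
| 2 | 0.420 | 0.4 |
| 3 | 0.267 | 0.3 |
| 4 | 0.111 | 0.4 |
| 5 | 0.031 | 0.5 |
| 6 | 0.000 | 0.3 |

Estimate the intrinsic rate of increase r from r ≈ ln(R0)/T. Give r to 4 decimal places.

-0.4363

R0 = Σ lx·mx = 0 + 0 + 0.168 + 0.0801 + 0.0444 + 0.0155 + 0 = 0.308
Σ x·lx·mx = 0.8314; T = 0.8314/0.308 = 2.69935…
r ≈ ln(R0)/T = ln(0.308)/2.69935… = -0.436274… → -0.4363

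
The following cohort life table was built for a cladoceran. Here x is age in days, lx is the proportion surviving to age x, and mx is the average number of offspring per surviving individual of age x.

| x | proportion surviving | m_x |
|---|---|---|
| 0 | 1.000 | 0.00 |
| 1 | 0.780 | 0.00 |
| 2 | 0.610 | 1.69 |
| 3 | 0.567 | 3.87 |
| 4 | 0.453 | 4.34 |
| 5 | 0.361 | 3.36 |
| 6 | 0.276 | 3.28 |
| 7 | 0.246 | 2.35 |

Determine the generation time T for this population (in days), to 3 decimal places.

4.064

lx·mx: 0, 0, 1.0309, 2.19429, 1.96602, 1.21296, 0.90528, 0.5781 → R0 = 7.88755
x·lx·mx: 0, 0, 2.0618, 6.58287, 7.86408, 6.0648, 5.43168, 4.0467 → Σ = 32.05193
T = 32.05193 / 7.88755 = 4.06361… → 4.064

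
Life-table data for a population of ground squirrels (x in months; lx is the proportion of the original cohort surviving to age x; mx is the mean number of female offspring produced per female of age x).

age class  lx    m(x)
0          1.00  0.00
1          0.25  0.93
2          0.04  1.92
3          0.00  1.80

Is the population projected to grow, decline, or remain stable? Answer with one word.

declining

R0 = Σ lx·mx = 0 + 0.2325 + 0.0768 + 0 = 0.3093
R0 < 1, so the population is declining.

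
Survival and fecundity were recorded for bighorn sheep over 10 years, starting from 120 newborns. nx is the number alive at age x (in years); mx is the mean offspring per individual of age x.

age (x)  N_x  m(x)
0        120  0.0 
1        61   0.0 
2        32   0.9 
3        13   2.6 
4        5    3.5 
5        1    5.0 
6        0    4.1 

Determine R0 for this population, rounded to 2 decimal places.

lx = nx/n0 = nx/120: 1, 0.50833…, 0.26667…, 0.10833…, 0.04167…, 0.00833…, 0
lx·mx by age: 0, 0, 0.24…, 0.281667…, 0.145833…, 0.041667…, 0
R0 = Σ lx·mx = 0.709167… → 0.71

0.71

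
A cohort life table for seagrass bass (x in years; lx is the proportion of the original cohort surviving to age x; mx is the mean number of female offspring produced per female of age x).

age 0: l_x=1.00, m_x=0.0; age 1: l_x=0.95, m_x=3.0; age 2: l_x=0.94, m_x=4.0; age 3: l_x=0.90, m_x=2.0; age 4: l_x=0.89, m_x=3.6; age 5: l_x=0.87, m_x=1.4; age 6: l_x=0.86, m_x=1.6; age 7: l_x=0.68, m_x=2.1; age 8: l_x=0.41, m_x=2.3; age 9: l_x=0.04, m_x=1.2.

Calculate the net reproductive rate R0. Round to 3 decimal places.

lx·mx by age: 0, 2.85, 3.76, 1.8, 3.204, 1.218, 1.376, 1.428, 0.943, 0.048
R0 = Σ lx·mx = 16.627 → 16.627

16.627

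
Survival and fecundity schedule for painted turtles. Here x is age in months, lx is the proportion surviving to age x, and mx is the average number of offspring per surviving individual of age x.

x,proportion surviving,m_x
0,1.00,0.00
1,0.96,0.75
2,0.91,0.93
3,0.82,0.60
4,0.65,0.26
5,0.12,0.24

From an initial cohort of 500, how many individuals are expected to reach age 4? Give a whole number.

325

Expected survivors = N0 · l_4 = 500 × 0.65 = 325 → 325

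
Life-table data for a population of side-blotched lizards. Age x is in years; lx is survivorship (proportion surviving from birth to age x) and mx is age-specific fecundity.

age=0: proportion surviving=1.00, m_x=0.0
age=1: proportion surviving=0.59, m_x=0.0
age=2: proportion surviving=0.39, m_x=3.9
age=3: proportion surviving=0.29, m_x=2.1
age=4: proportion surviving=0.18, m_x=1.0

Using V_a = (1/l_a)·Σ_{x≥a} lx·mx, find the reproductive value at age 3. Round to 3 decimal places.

2.721

lx·mx for x ≥ 3: 0.609, 0.18 → sum = 0.789
V_3 = 0.789 / l_3 = 0.789 / 0.29 = 2.72069… → 2.721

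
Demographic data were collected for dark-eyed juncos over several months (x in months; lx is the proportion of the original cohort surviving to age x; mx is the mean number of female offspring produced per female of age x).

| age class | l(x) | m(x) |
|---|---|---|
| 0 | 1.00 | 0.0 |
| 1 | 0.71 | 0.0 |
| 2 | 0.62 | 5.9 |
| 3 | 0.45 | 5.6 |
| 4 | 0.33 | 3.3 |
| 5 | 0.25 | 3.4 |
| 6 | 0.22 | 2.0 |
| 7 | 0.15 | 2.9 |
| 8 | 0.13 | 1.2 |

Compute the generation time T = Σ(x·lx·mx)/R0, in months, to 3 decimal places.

3.325

lx·mx: 0, 0, 3.658, 2.52, 1.089, 0.85, 0.44, 0.435, 0.156 → R0 = 9.148
x·lx·mx: 0, 0, 7.316, 7.56, 4.356, 4.25, 2.64, 3.045, 1.248 → Σ = 30.415
T = 30.415 / 9.148 = 3.32477… → 3.325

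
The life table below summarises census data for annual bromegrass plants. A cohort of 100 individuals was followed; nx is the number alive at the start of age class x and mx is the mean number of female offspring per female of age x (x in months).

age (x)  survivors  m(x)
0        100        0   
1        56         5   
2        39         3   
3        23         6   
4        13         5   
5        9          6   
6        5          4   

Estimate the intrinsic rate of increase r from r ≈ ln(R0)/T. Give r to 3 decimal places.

0.815

lx = nx/n0 = nx/100: 1, 0.56, 0.39, 0.23, 0.13, 0.09, 0.05
R0 = Σ lx·mx = 0 + 2.8 + 1.17 + 1.38 + 0.65 + 0.54 + 0.2 = 6.74
Σ x·lx·mx = 15.78; T = 15.78/6.74 = 2.34125…
r ≈ ln(R0)/T = ln(6.74)/2.34125… = 0.81498… → 0.815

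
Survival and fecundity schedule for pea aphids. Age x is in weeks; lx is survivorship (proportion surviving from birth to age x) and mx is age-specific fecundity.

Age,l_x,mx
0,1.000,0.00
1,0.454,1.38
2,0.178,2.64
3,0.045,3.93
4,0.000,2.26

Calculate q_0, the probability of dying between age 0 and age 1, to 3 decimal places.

q_0 = (l_0 − l_1) / l_0 = (1 − 0.454) / 1
     = 0.546 / 1 = 0.546 → 0.546

0.546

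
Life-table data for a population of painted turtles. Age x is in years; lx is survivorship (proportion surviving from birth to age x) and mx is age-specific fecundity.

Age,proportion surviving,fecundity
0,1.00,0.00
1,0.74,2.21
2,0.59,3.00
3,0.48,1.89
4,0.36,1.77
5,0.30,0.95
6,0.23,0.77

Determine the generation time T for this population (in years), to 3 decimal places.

lx·mx: 0, 1.6354, 1.77, 0.9072, 0.6372, 0.285, 0.1771 → R0 = 5.4119
x·lx·mx: 0, 1.6354, 3.54, 2.7216, 2.5488, 1.425, 1.0626 → Σ = 12.9334
T = 12.9334 / 5.4119 = 2.389808… → 2.390

2.390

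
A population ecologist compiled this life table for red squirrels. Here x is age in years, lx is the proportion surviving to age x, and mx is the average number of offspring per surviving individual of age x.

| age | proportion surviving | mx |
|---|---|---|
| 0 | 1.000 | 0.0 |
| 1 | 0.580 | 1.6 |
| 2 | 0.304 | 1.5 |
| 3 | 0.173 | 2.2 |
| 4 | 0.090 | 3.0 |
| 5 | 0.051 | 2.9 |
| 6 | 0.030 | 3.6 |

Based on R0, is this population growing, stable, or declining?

R0 = Σ lx·mx = 0 + 0.928 + 0.456 + 0.3806 + 0.27 + 0.1479 + 0.108 = 2.2905
R0 > 1, so the population is growing.

growing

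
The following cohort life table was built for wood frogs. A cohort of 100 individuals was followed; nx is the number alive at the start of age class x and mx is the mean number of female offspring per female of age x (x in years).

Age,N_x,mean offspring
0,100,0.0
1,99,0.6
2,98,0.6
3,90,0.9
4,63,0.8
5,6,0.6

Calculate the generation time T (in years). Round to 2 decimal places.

lx = nx/n0 = nx/100: 1, 0.99, 0.98, 0.9, 0.63, 0.06
lx·mx: 0, 0.594, 0.588, 0.81, 0.504, 0.036 → R0 = 2.532
x·lx·mx: 0, 0.594, 1.176, 2.43, 2.016, 0.18 → Σ = 6.396
T = 6.396 / 2.532 = 2.526066… → 2.53

2.53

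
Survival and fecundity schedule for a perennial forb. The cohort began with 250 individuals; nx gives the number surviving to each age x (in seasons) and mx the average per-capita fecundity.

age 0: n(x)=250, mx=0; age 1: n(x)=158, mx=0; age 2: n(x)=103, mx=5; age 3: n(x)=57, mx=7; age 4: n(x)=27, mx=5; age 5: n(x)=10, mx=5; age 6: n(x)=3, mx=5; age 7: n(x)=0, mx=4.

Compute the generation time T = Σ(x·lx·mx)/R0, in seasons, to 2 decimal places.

2.79

lx = nx/n0 = nx/250: 1, 0.632, 0.412, 0.228, 0.108, 0.04, 0.012, 0
lx·mx: 0, 0, 2.06, 1.596, 0.54, 0.2, 0.06, 0 → R0 = 4.456
x·lx·mx: 0, 0, 4.12, 4.788, 2.16, 1, 0.36, 0 → Σ = 12.428
T = 12.428 / 4.456 = 2.789048… → 2.79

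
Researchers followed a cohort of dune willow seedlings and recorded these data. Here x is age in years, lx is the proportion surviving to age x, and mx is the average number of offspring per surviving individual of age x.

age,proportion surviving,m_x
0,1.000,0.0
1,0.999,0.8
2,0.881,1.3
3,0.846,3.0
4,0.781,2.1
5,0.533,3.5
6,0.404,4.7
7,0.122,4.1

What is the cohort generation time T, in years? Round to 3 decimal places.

lx·mx: 0, 0.7992, 1.1453, 2.538, 1.6401, 1.8655, 1.8988, 0.5002 → R0 = 10.3871
x·lx·mx: 0, 0.7992, 2.2906, 7.614, 6.5604, 9.3275, 11.3928, 3.5014 → Σ = 41.4859
T = 41.4859 / 10.3871 = 3.993983… → 3.994

3.994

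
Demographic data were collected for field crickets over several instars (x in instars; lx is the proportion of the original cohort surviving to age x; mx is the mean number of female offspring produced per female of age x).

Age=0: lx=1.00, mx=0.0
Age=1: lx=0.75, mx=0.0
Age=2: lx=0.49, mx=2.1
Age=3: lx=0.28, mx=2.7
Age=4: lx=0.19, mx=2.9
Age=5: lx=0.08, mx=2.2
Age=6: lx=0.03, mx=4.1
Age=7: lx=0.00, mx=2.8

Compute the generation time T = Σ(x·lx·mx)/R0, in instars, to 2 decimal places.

lx·mx: 0, 0, 1.029, 0.756, 0.551, 0.176, 0.123, 0 → R0 = 2.635
x·lx·mx: 0, 0, 2.058, 2.268, 2.204, 0.88, 0.738, 0 → Σ = 8.148
T = 8.148 / 2.635 = 3.09222… → 3.09

3.09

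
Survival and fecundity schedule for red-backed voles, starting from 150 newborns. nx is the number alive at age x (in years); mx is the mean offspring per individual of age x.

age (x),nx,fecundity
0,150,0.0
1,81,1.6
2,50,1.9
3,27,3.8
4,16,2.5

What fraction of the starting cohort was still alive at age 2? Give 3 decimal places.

l_2 = n_2/n_0 = 50/150 = 0.333333… → 0.333

0.333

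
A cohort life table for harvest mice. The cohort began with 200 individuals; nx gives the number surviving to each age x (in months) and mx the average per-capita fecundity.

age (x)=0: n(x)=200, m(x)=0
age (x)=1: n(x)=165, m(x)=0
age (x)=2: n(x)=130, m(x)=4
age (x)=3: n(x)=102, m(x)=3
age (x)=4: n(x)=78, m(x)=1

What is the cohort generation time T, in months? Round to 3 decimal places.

lx = nx/n0 = nx/200: 1, 0.825, 0.65, 0.51, 0.39
lx·mx: 0, 0, 2.6, 1.53, 0.39 → R0 = 4.52
x·lx·mx: 0, 0, 5.2, 4.59, 1.56 → Σ = 11.35
T = 11.35 / 4.52 = 2.511062… → 2.511

2.511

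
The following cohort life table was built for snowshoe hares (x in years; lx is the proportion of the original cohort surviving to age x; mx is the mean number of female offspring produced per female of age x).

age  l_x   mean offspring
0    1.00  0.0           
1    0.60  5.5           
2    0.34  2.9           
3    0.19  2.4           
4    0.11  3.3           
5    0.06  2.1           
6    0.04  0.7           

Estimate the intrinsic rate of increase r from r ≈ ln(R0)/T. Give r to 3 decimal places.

0.982

R0 = Σ lx·mx = 0 + 3.3 + 0.986 + 0.456 + 0.363 + 0.126 + 0.028 = 5.259
Σ x·lx·mx = 8.89; T = 8.89/5.259 = 1.69044…
r ≈ ln(R0)/T = ln(5.259)/1.69044… = 0.98196… → 0.982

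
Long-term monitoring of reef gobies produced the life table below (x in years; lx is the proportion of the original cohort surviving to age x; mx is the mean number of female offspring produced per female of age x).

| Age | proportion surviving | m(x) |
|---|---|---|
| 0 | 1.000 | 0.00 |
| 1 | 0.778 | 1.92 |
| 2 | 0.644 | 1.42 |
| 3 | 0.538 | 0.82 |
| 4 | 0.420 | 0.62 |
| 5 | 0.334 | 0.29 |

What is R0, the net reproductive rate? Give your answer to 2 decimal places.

lx·mx by age: 0, 1.49376, 0.91448, 0.44116, 0.2604, 0.09686
R0 = Σ lx·mx = 3.20666 → 3.21

3.21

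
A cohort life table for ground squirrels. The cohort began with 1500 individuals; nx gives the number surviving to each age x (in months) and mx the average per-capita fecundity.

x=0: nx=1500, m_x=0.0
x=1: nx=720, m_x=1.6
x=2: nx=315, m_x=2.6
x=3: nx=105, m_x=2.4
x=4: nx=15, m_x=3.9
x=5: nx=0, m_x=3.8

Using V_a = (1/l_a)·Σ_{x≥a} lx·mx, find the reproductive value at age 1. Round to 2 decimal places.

lx = nx/n0 = nx/1500: 1, 0.48, 0.21, 0.07, 0.01, 0
lx·mx for x ≥ 1: 0.768, 0.546, 0.168, 0.039, 0 → sum = 1.521
V_1 = 1.521 / l_1 = 1.521 / 0.48 = 3.16875 → 3.17

3.17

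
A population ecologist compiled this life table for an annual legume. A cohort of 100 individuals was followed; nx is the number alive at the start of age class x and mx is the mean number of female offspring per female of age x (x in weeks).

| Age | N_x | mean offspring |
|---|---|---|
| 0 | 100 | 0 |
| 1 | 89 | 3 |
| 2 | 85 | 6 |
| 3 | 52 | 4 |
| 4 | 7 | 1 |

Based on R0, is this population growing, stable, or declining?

growing

lx = nx/n0 = nx/100: 1, 0.89, 0.85, 0.52, 0.07
R0 = Σ lx·mx = 0 + 2.67 + 5.1 + 2.08 + 0.07 = 9.92
R0 > 1, so the population is growing.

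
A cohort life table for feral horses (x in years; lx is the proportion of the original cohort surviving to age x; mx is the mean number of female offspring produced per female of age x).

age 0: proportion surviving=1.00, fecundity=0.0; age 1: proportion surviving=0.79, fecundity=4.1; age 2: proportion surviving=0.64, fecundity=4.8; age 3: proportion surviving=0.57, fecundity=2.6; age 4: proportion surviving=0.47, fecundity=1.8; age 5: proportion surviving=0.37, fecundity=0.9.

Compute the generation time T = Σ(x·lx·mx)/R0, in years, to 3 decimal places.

lx·mx: 0, 3.239, 3.072, 1.482, 0.846, 0.333 → R0 = 8.972
x·lx·mx: 0, 3.239, 6.144, 4.446, 3.384, 1.665 → Σ = 18.878
T = 18.878 / 8.972 = 2.104102… → 2.104

2.104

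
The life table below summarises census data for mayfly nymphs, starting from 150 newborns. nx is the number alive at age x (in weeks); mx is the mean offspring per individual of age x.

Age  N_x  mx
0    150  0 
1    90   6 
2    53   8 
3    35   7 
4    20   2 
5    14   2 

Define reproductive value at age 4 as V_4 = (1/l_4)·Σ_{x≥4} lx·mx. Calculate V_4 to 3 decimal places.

lx = nx/n0 = nx/150: 1, 0.6, 0.35333…, 0.23333…, 0.13333…, 0.09333…
lx·mx for x ≥ 4: 0.266667…, 0.186667… → sum = 0.453333…
V_4 = 0.453333… / l_4 = 0.453333… / 0.133333… = 3.4… → 3.400

3.400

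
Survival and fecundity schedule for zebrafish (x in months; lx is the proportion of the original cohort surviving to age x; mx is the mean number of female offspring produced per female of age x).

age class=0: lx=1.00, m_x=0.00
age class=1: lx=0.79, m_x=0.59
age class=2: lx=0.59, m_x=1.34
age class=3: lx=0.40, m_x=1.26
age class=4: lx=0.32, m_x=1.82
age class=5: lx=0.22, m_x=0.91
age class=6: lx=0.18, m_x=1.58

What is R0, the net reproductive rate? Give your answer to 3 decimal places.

2.828

lx·mx by age: 0, 0.4661, 0.7906, 0.504, 0.5824, 0.2002, 0.2844
R0 = Σ lx·mx = 2.8277 → 2.828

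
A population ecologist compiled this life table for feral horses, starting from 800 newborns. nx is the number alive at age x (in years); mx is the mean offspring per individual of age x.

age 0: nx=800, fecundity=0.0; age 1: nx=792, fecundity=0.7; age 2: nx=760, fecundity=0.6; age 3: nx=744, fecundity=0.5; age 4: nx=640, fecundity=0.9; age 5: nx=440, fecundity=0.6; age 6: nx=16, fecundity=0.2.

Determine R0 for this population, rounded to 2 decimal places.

lx = nx/n0 = nx/800: 1, 0.99, 0.95, 0.93, 0.8, 0.55, 0.02
lx·mx by age: 0, 0.693, 0.57, 0.465, 0.72, 0.33, 0.004
R0 = Σ lx·mx = 2.782 → 2.78

2.78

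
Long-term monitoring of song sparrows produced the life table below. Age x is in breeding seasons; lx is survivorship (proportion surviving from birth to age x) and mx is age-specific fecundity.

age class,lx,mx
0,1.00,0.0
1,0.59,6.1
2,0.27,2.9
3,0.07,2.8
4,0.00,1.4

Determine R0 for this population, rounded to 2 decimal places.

4.58

lx·mx by age: 0, 3.599, 0.783, 0.196, 0
R0 = Σ lx·mx = 4.578 → 4.58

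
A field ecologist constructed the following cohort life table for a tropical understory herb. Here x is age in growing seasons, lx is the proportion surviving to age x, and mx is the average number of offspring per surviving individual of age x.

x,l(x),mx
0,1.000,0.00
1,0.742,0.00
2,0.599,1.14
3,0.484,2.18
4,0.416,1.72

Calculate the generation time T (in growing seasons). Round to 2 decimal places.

3.01

lx·mx: 0, 0, 0.68286, 1.05512, 0.71552 → R0 = 2.4535
x·lx·mx: 0, 0, 1.36572, 3.16536, 2.86208 → Σ = 7.39316
T = 7.39316 / 2.4535 = 3.013312… → 3.01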